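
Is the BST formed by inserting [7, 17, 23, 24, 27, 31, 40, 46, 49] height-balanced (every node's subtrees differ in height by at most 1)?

Tree (level-order array): [7, None, 17, None, 23, None, 24, None, 27, None, 31, None, 40, None, 46, None, 49]
Definition: a tree is height-balanced if, at every node, |h(left) - h(right)| <= 1 (empty subtree has height -1).
Bottom-up per-node check:
  node 49: h_left=-1, h_right=-1, diff=0 [OK], height=0
  node 46: h_left=-1, h_right=0, diff=1 [OK], height=1
  node 40: h_left=-1, h_right=1, diff=2 [FAIL (|-1-1|=2 > 1)], height=2
  node 31: h_left=-1, h_right=2, diff=3 [FAIL (|-1-2|=3 > 1)], height=3
  node 27: h_left=-1, h_right=3, diff=4 [FAIL (|-1-3|=4 > 1)], height=4
  node 24: h_left=-1, h_right=4, diff=5 [FAIL (|-1-4|=5 > 1)], height=5
  node 23: h_left=-1, h_right=5, diff=6 [FAIL (|-1-5|=6 > 1)], height=6
  node 17: h_left=-1, h_right=6, diff=7 [FAIL (|-1-6|=7 > 1)], height=7
  node 7: h_left=-1, h_right=7, diff=8 [FAIL (|-1-7|=8 > 1)], height=8
Node 40 violates the condition: |-1 - 1| = 2 > 1.
Result: Not balanced


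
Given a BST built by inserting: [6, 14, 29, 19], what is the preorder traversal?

Tree insertion order: [6, 14, 29, 19]
Tree (level-order array): [6, None, 14, None, 29, 19]
Preorder traversal: [6, 14, 29, 19]


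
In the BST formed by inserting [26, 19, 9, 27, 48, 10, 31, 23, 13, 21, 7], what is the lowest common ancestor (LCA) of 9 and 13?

Tree insertion order: [26, 19, 9, 27, 48, 10, 31, 23, 13, 21, 7]
Tree (level-order array): [26, 19, 27, 9, 23, None, 48, 7, 10, 21, None, 31, None, None, None, None, 13]
In a BST, the LCA of p=9, q=13 is the first node v on the
root-to-leaf path with p <= v <= q (go left if both < v, right if both > v).
Walk from root:
  at 26: both 9 and 13 < 26, go left
  at 19: both 9 and 13 < 19, go left
  at 9: 9 <= 9 <= 13, this is the LCA
LCA = 9


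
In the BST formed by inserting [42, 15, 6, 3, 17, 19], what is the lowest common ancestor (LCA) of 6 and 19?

Tree insertion order: [42, 15, 6, 3, 17, 19]
Tree (level-order array): [42, 15, None, 6, 17, 3, None, None, 19]
In a BST, the LCA of p=6, q=19 is the first node v on the
root-to-leaf path with p <= v <= q (go left if both < v, right if both > v).
Walk from root:
  at 42: both 6 and 19 < 42, go left
  at 15: 6 <= 15 <= 19, this is the LCA
LCA = 15


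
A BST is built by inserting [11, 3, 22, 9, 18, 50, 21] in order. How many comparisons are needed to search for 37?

Search path for 37: 11 -> 22 -> 50
Found: False
Comparisons: 3


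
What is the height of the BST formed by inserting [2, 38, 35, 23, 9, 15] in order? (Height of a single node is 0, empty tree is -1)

Insertion order: [2, 38, 35, 23, 9, 15]
Tree (level-order array): [2, None, 38, 35, None, 23, None, 9, None, None, 15]
Compute height bottom-up (empty subtree = -1):
  height(15) = 1 + max(-1, -1) = 0
  height(9) = 1 + max(-1, 0) = 1
  height(23) = 1 + max(1, -1) = 2
  height(35) = 1 + max(2, -1) = 3
  height(38) = 1 + max(3, -1) = 4
  height(2) = 1 + max(-1, 4) = 5
Height = 5


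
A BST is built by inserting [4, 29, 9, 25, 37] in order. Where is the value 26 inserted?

Starting tree (level order): [4, None, 29, 9, 37, None, 25]
Insertion path: 4 -> 29 -> 9 -> 25
Result: insert 26 as right child of 25
Final tree (level order): [4, None, 29, 9, 37, None, 25, None, None, None, 26]


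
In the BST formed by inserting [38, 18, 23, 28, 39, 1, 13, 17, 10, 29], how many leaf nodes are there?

Tree built from: [38, 18, 23, 28, 39, 1, 13, 17, 10, 29]
Tree (level-order array): [38, 18, 39, 1, 23, None, None, None, 13, None, 28, 10, 17, None, 29]
Rule: A leaf has 0 children.
Per-node child counts:
  node 38: 2 child(ren)
  node 18: 2 child(ren)
  node 1: 1 child(ren)
  node 13: 2 child(ren)
  node 10: 0 child(ren)
  node 17: 0 child(ren)
  node 23: 1 child(ren)
  node 28: 1 child(ren)
  node 29: 0 child(ren)
  node 39: 0 child(ren)
Matching nodes: [10, 17, 29, 39]
Count of leaf nodes: 4


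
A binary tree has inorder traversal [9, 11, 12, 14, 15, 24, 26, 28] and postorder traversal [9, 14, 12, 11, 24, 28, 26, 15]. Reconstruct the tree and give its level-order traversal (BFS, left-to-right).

Inorder:   [9, 11, 12, 14, 15, 24, 26, 28]
Postorder: [9, 14, 12, 11, 24, 28, 26, 15]
Algorithm: postorder visits root last, so walk postorder right-to-left;
each value is the root of the current inorder slice — split it at that
value, recurse on the right subtree first, then the left.
Recursive splits:
  root=15; inorder splits into left=[9, 11, 12, 14], right=[24, 26, 28]
  root=26; inorder splits into left=[24], right=[28]
  root=28; inorder splits into left=[], right=[]
  root=24; inorder splits into left=[], right=[]
  root=11; inorder splits into left=[9], right=[12, 14]
  root=12; inorder splits into left=[], right=[14]
  root=14; inorder splits into left=[], right=[]
  root=9; inorder splits into left=[], right=[]
Reconstructed level-order: [15, 11, 26, 9, 12, 24, 28, 14]


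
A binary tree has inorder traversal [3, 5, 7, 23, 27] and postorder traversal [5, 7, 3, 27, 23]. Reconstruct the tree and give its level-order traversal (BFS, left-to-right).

Inorder:   [3, 5, 7, 23, 27]
Postorder: [5, 7, 3, 27, 23]
Algorithm: postorder visits root last, so walk postorder right-to-left;
each value is the root of the current inorder slice — split it at that
value, recurse on the right subtree first, then the left.
Recursive splits:
  root=23; inorder splits into left=[3, 5, 7], right=[27]
  root=27; inorder splits into left=[], right=[]
  root=3; inorder splits into left=[], right=[5, 7]
  root=7; inorder splits into left=[5], right=[]
  root=5; inorder splits into left=[], right=[]
Reconstructed level-order: [23, 3, 27, 7, 5]


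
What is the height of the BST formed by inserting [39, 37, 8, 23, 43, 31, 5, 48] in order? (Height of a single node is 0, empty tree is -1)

Insertion order: [39, 37, 8, 23, 43, 31, 5, 48]
Tree (level-order array): [39, 37, 43, 8, None, None, 48, 5, 23, None, None, None, None, None, 31]
Compute height bottom-up (empty subtree = -1):
  height(5) = 1 + max(-1, -1) = 0
  height(31) = 1 + max(-1, -1) = 0
  height(23) = 1 + max(-1, 0) = 1
  height(8) = 1 + max(0, 1) = 2
  height(37) = 1 + max(2, -1) = 3
  height(48) = 1 + max(-1, -1) = 0
  height(43) = 1 + max(-1, 0) = 1
  height(39) = 1 + max(3, 1) = 4
Height = 4


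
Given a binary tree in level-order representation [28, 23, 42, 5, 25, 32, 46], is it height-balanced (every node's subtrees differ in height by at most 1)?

Tree (level-order array): [28, 23, 42, 5, 25, 32, 46]
Definition: a tree is height-balanced if, at every node, |h(left) - h(right)| <= 1 (empty subtree has height -1).
Bottom-up per-node check:
  node 5: h_left=-1, h_right=-1, diff=0 [OK], height=0
  node 25: h_left=-1, h_right=-1, diff=0 [OK], height=0
  node 23: h_left=0, h_right=0, diff=0 [OK], height=1
  node 32: h_left=-1, h_right=-1, diff=0 [OK], height=0
  node 46: h_left=-1, h_right=-1, diff=0 [OK], height=0
  node 42: h_left=0, h_right=0, diff=0 [OK], height=1
  node 28: h_left=1, h_right=1, diff=0 [OK], height=2
All nodes satisfy the balance condition.
Result: Balanced


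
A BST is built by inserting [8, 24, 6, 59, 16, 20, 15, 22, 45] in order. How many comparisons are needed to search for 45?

Search path for 45: 8 -> 24 -> 59 -> 45
Found: True
Comparisons: 4


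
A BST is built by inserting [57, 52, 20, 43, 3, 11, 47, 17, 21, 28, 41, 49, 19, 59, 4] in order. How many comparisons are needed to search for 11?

Search path for 11: 57 -> 52 -> 20 -> 3 -> 11
Found: True
Comparisons: 5


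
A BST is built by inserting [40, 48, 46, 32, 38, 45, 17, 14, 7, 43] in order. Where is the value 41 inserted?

Starting tree (level order): [40, 32, 48, 17, 38, 46, None, 14, None, None, None, 45, None, 7, None, 43]
Insertion path: 40 -> 48 -> 46 -> 45 -> 43
Result: insert 41 as left child of 43
Final tree (level order): [40, 32, 48, 17, 38, 46, None, 14, None, None, None, 45, None, 7, None, 43, None, None, None, 41]


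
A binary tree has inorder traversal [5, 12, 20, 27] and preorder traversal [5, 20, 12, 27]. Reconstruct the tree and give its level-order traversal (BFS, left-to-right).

Inorder:  [5, 12, 20, 27]
Preorder: [5, 20, 12, 27]
Algorithm: preorder visits root first, so consume preorder in order;
for each root, split the current inorder slice at that value into
left-subtree inorder and right-subtree inorder, then recurse.
Recursive splits:
  root=5; inorder splits into left=[], right=[12, 20, 27]
  root=20; inorder splits into left=[12], right=[27]
  root=12; inorder splits into left=[], right=[]
  root=27; inorder splits into left=[], right=[]
Reconstructed level-order: [5, 20, 12, 27]


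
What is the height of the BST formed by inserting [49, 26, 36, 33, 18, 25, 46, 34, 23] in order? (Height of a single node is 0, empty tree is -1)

Insertion order: [49, 26, 36, 33, 18, 25, 46, 34, 23]
Tree (level-order array): [49, 26, None, 18, 36, None, 25, 33, 46, 23, None, None, 34]
Compute height bottom-up (empty subtree = -1):
  height(23) = 1 + max(-1, -1) = 0
  height(25) = 1 + max(0, -1) = 1
  height(18) = 1 + max(-1, 1) = 2
  height(34) = 1 + max(-1, -1) = 0
  height(33) = 1 + max(-1, 0) = 1
  height(46) = 1 + max(-1, -1) = 0
  height(36) = 1 + max(1, 0) = 2
  height(26) = 1 + max(2, 2) = 3
  height(49) = 1 + max(3, -1) = 4
Height = 4


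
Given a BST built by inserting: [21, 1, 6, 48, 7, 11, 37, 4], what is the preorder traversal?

Tree insertion order: [21, 1, 6, 48, 7, 11, 37, 4]
Tree (level-order array): [21, 1, 48, None, 6, 37, None, 4, 7, None, None, None, None, None, 11]
Preorder traversal: [21, 1, 6, 4, 7, 11, 48, 37]


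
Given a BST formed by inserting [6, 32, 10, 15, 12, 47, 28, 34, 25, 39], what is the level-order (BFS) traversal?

Tree insertion order: [6, 32, 10, 15, 12, 47, 28, 34, 25, 39]
Tree (level-order array): [6, None, 32, 10, 47, None, 15, 34, None, 12, 28, None, 39, None, None, 25]
BFS from the root, enqueuing left then right child of each popped node:
  queue [6] -> pop 6, enqueue [32], visited so far: [6]
  queue [32] -> pop 32, enqueue [10, 47], visited so far: [6, 32]
  queue [10, 47] -> pop 10, enqueue [15], visited so far: [6, 32, 10]
  queue [47, 15] -> pop 47, enqueue [34], visited so far: [6, 32, 10, 47]
  queue [15, 34] -> pop 15, enqueue [12, 28], visited so far: [6, 32, 10, 47, 15]
  queue [34, 12, 28] -> pop 34, enqueue [39], visited so far: [6, 32, 10, 47, 15, 34]
  queue [12, 28, 39] -> pop 12, enqueue [none], visited so far: [6, 32, 10, 47, 15, 34, 12]
  queue [28, 39] -> pop 28, enqueue [25], visited so far: [6, 32, 10, 47, 15, 34, 12, 28]
  queue [39, 25] -> pop 39, enqueue [none], visited so far: [6, 32, 10, 47, 15, 34, 12, 28, 39]
  queue [25] -> pop 25, enqueue [none], visited so far: [6, 32, 10, 47, 15, 34, 12, 28, 39, 25]
Result: [6, 32, 10, 47, 15, 34, 12, 28, 39, 25]


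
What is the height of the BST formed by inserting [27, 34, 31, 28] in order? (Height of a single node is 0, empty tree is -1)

Insertion order: [27, 34, 31, 28]
Tree (level-order array): [27, None, 34, 31, None, 28]
Compute height bottom-up (empty subtree = -1):
  height(28) = 1 + max(-1, -1) = 0
  height(31) = 1 + max(0, -1) = 1
  height(34) = 1 + max(1, -1) = 2
  height(27) = 1 + max(-1, 2) = 3
Height = 3


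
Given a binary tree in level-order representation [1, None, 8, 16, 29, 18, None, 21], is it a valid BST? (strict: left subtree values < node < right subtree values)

Level-order array: [1, None, 8, 16, 29, 18, None, 21]
Validate using subtree bounds (lo, hi): at each node, require lo < value < hi,
then recurse left with hi=value and right with lo=value.
Preorder trace (stopping at first violation):
  at node 1 with bounds (-inf, +inf): OK
  at node 8 with bounds (1, +inf): OK
  at node 16 with bounds (1, 8): VIOLATION
Node 16 violates its bound: not (1 < 16 < 8).
Result: Not a valid BST


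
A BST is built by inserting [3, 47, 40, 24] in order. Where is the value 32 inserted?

Starting tree (level order): [3, None, 47, 40, None, 24]
Insertion path: 3 -> 47 -> 40 -> 24
Result: insert 32 as right child of 24
Final tree (level order): [3, None, 47, 40, None, 24, None, None, 32]


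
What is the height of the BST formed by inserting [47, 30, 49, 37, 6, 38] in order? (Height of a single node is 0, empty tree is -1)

Insertion order: [47, 30, 49, 37, 6, 38]
Tree (level-order array): [47, 30, 49, 6, 37, None, None, None, None, None, 38]
Compute height bottom-up (empty subtree = -1):
  height(6) = 1 + max(-1, -1) = 0
  height(38) = 1 + max(-1, -1) = 0
  height(37) = 1 + max(-1, 0) = 1
  height(30) = 1 + max(0, 1) = 2
  height(49) = 1 + max(-1, -1) = 0
  height(47) = 1 + max(2, 0) = 3
Height = 3


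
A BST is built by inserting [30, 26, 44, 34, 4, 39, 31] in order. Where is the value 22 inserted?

Starting tree (level order): [30, 26, 44, 4, None, 34, None, None, None, 31, 39]
Insertion path: 30 -> 26 -> 4
Result: insert 22 as right child of 4
Final tree (level order): [30, 26, 44, 4, None, 34, None, None, 22, 31, 39]


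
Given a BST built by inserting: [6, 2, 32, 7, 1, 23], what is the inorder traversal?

Tree insertion order: [6, 2, 32, 7, 1, 23]
Tree (level-order array): [6, 2, 32, 1, None, 7, None, None, None, None, 23]
Inorder traversal: [1, 2, 6, 7, 23, 32]


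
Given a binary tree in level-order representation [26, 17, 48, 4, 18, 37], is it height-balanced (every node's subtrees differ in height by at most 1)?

Tree (level-order array): [26, 17, 48, 4, 18, 37]
Definition: a tree is height-balanced if, at every node, |h(left) - h(right)| <= 1 (empty subtree has height -1).
Bottom-up per-node check:
  node 4: h_left=-1, h_right=-1, diff=0 [OK], height=0
  node 18: h_left=-1, h_right=-1, diff=0 [OK], height=0
  node 17: h_left=0, h_right=0, diff=0 [OK], height=1
  node 37: h_left=-1, h_right=-1, diff=0 [OK], height=0
  node 48: h_left=0, h_right=-1, diff=1 [OK], height=1
  node 26: h_left=1, h_right=1, diff=0 [OK], height=2
All nodes satisfy the balance condition.
Result: Balanced


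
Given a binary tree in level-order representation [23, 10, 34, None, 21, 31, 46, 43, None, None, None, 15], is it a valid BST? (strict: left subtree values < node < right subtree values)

Level-order array: [23, 10, 34, None, 21, 31, 46, 43, None, None, None, 15]
Validate using subtree bounds (lo, hi): at each node, require lo < value < hi,
then recurse left with hi=value and right with lo=value.
Preorder trace (stopping at first violation):
  at node 23 with bounds (-inf, +inf): OK
  at node 10 with bounds (-inf, 23): OK
  at node 21 with bounds (10, 23): OK
  at node 43 with bounds (10, 21): VIOLATION
Node 43 violates its bound: not (10 < 43 < 21).
Result: Not a valid BST


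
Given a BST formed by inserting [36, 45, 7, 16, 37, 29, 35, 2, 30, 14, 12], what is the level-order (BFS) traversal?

Tree insertion order: [36, 45, 7, 16, 37, 29, 35, 2, 30, 14, 12]
Tree (level-order array): [36, 7, 45, 2, 16, 37, None, None, None, 14, 29, None, None, 12, None, None, 35, None, None, 30]
BFS from the root, enqueuing left then right child of each popped node:
  queue [36] -> pop 36, enqueue [7, 45], visited so far: [36]
  queue [7, 45] -> pop 7, enqueue [2, 16], visited so far: [36, 7]
  queue [45, 2, 16] -> pop 45, enqueue [37], visited so far: [36, 7, 45]
  queue [2, 16, 37] -> pop 2, enqueue [none], visited so far: [36, 7, 45, 2]
  queue [16, 37] -> pop 16, enqueue [14, 29], visited so far: [36, 7, 45, 2, 16]
  queue [37, 14, 29] -> pop 37, enqueue [none], visited so far: [36, 7, 45, 2, 16, 37]
  queue [14, 29] -> pop 14, enqueue [12], visited so far: [36, 7, 45, 2, 16, 37, 14]
  queue [29, 12] -> pop 29, enqueue [35], visited so far: [36, 7, 45, 2, 16, 37, 14, 29]
  queue [12, 35] -> pop 12, enqueue [none], visited so far: [36, 7, 45, 2, 16, 37, 14, 29, 12]
  queue [35] -> pop 35, enqueue [30], visited so far: [36, 7, 45, 2, 16, 37, 14, 29, 12, 35]
  queue [30] -> pop 30, enqueue [none], visited so far: [36, 7, 45, 2, 16, 37, 14, 29, 12, 35, 30]
Result: [36, 7, 45, 2, 16, 37, 14, 29, 12, 35, 30]


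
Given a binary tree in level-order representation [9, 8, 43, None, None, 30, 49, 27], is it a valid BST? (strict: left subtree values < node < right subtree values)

Level-order array: [9, 8, 43, None, None, 30, 49, 27]
Validate using subtree bounds (lo, hi): at each node, require lo < value < hi,
then recurse left with hi=value and right with lo=value.
Preorder trace (stopping at first violation):
  at node 9 with bounds (-inf, +inf): OK
  at node 8 with bounds (-inf, 9): OK
  at node 43 with bounds (9, +inf): OK
  at node 30 with bounds (9, 43): OK
  at node 27 with bounds (9, 30): OK
  at node 49 with bounds (43, +inf): OK
No violation found at any node.
Result: Valid BST


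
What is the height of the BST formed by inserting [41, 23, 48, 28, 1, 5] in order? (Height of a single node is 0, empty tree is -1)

Insertion order: [41, 23, 48, 28, 1, 5]
Tree (level-order array): [41, 23, 48, 1, 28, None, None, None, 5]
Compute height bottom-up (empty subtree = -1):
  height(5) = 1 + max(-1, -1) = 0
  height(1) = 1 + max(-1, 0) = 1
  height(28) = 1 + max(-1, -1) = 0
  height(23) = 1 + max(1, 0) = 2
  height(48) = 1 + max(-1, -1) = 0
  height(41) = 1 + max(2, 0) = 3
Height = 3


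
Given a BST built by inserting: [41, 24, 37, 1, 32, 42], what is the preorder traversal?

Tree insertion order: [41, 24, 37, 1, 32, 42]
Tree (level-order array): [41, 24, 42, 1, 37, None, None, None, None, 32]
Preorder traversal: [41, 24, 1, 37, 32, 42]


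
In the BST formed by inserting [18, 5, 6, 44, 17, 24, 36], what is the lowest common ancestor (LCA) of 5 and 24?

Tree insertion order: [18, 5, 6, 44, 17, 24, 36]
Tree (level-order array): [18, 5, 44, None, 6, 24, None, None, 17, None, 36]
In a BST, the LCA of p=5, q=24 is the first node v on the
root-to-leaf path with p <= v <= q (go left if both < v, right if both > v).
Walk from root:
  at 18: 5 <= 18 <= 24, this is the LCA
LCA = 18


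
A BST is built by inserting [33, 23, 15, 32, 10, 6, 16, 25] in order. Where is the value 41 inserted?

Starting tree (level order): [33, 23, None, 15, 32, 10, 16, 25, None, 6]
Insertion path: 33
Result: insert 41 as right child of 33
Final tree (level order): [33, 23, 41, 15, 32, None, None, 10, 16, 25, None, 6]


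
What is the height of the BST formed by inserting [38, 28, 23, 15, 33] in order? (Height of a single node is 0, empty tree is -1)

Insertion order: [38, 28, 23, 15, 33]
Tree (level-order array): [38, 28, None, 23, 33, 15]
Compute height bottom-up (empty subtree = -1):
  height(15) = 1 + max(-1, -1) = 0
  height(23) = 1 + max(0, -1) = 1
  height(33) = 1 + max(-1, -1) = 0
  height(28) = 1 + max(1, 0) = 2
  height(38) = 1 + max(2, -1) = 3
Height = 3


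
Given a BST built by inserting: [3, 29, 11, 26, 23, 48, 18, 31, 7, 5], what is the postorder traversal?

Tree insertion order: [3, 29, 11, 26, 23, 48, 18, 31, 7, 5]
Tree (level-order array): [3, None, 29, 11, 48, 7, 26, 31, None, 5, None, 23, None, None, None, None, None, 18]
Postorder traversal: [5, 7, 18, 23, 26, 11, 31, 48, 29, 3]


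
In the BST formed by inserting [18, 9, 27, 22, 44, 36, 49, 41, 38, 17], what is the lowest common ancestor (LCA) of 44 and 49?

Tree insertion order: [18, 9, 27, 22, 44, 36, 49, 41, 38, 17]
Tree (level-order array): [18, 9, 27, None, 17, 22, 44, None, None, None, None, 36, 49, None, 41, None, None, 38]
In a BST, the LCA of p=44, q=49 is the first node v on the
root-to-leaf path with p <= v <= q (go left if both < v, right if both > v).
Walk from root:
  at 18: both 44 and 49 > 18, go right
  at 27: both 44 and 49 > 27, go right
  at 44: 44 <= 44 <= 49, this is the LCA
LCA = 44


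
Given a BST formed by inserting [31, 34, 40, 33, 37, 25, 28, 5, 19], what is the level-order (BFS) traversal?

Tree insertion order: [31, 34, 40, 33, 37, 25, 28, 5, 19]
Tree (level-order array): [31, 25, 34, 5, 28, 33, 40, None, 19, None, None, None, None, 37]
BFS from the root, enqueuing left then right child of each popped node:
  queue [31] -> pop 31, enqueue [25, 34], visited so far: [31]
  queue [25, 34] -> pop 25, enqueue [5, 28], visited so far: [31, 25]
  queue [34, 5, 28] -> pop 34, enqueue [33, 40], visited so far: [31, 25, 34]
  queue [5, 28, 33, 40] -> pop 5, enqueue [19], visited so far: [31, 25, 34, 5]
  queue [28, 33, 40, 19] -> pop 28, enqueue [none], visited so far: [31, 25, 34, 5, 28]
  queue [33, 40, 19] -> pop 33, enqueue [none], visited so far: [31, 25, 34, 5, 28, 33]
  queue [40, 19] -> pop 40, enqueue [37], visited so far: [31, 25, 34, 5, 28, 33, 40]
  queue [19, 37] -> pop 19, enqueue [none], visited so far: [31, 25, 34, 5, 28, 33, 40, 19]
  queue [37] -> pop 37, enqueue [none], visited so far: [31, 25, 34, 5, 28, 33, 40, 19, 37]
Result: [31, 25, 34, 5, 28, 33, 40, 19, 37]


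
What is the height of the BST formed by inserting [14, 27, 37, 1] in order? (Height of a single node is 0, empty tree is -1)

Insertion order: [14, 27, 37, 1]
Tree (level-order array): [14, 1, 27, None, None, None, 37]
Compute height bottom-up (empty subtree = -1):
  height(1) = 1 + max(-1, -1) = 0
  height(37) = 1 + max(-1, -1) = 0
  height(27) = 1 + max(-1, 0) = 1
  height(14) = 1 + max(0, 1) = 2
Height = 2


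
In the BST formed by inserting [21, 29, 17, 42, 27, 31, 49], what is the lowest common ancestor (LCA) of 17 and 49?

Tree insertion order: [21, 29, 17, 42, 27, 31, 49]
Tree (level-order array): [21, 17, 29, None, None, 27, 42, None, None, 31, 49]
In a BST, the LCA of p=17, q=49 is the first node v on the
root-to-leaf path with p <= v <= q (go left if both < v, right if both > v).
Walk from root:
  at 21: 17 <= 21 <= 49, this is the LCA
LCA = 21


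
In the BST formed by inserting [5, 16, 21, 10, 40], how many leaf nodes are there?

Tree built from: [5, 16, 21, 10, 40]
Tree (level-order array): [5, None, 16, 10, 21, None, None, None, 40]
Rule: A leaf has 0 children.
Per-node child counts:
  node 5: 1 child(ren)
  node 16: 2 child(ren)
  node 10: 0 child(ren)
  node 21: 1 child(ren)
  node 40: 0 child(ren)
Matching nodes: [10, 40]
Count of leaf nodes: 2


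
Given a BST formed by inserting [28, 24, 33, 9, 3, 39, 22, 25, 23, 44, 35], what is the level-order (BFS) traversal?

Tree insertion order: [28, 24, 33, 9, 3, 39, 22, 25, 23, 44, 35]
Tree (level-order array): [28, 24, 33, 9, 25, None, 39, 3, 22, None, None, 35, 44, None, None, None, 23]
BFS from the root, enqueuing left then right child of each popped node:
  queue [28] -> pop 28, enqueue [24, 33], visited so far: [28]
  queue [24, 33] -> pop 24, enqueue [9, 25], visited so far: [28, 24]
  queue [33, 9, 25] -> pop 33, enqueue [39], visited so far: [28, 24, 33]
  queue [9, 25, 39] -> pop 9, enqueue [3, 22], visited so far: [28, 24, 33, 9]
  queue [25, 39, 3, 22] -> pop 25, enqueue [none], visited so far: [28, 24, 33, 9, 25]
  queue [39, 3, 22] -> pop 39, enqueue [35, 44], visited so far: [28, 24, 33, 9, 25, 39]
  queue [3, 22, 35, 44] -> pop 3, enqueue [none], visited so far: [28, 24, 33, 9, 25, 39, 3]
  queue [22, 35, 44] -> pop 22, enqueue [23], visited so far: [28, 24, 33, 9, 25, 39, 3, 22]
  queue [35, 44, 23] -> pop 35, enqueue [none], visited so far: [28, 24, 33, 9, 25, 39, 3, 22, 35]
  queue [44, 23] -> pop 44, enqueue [none], visited so far: [28, 24, 33, 9, 25, 39, 3, 22, 35, 44]
  queue [23] -> pop 23, enqueue [none], visited so far: [28, 24, 33, 9, 25, 39, 3, 22, 35, 44, 23]
Result: [28, 24, 33, 9, 25, 39, 3, 22, 35, 44, 23]


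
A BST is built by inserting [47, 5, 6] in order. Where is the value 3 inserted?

Starting tree (level order): [47, 5, None, None, 6]
Insertion path: 47 -> 5
Result: insert 3 as left child of 5
Final tree (level order): [47, 5, None, 3, 6]


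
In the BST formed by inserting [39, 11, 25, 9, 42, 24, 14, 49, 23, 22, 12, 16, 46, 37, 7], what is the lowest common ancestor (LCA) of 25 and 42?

Tree insertion order: [39, 11, 25, 9, 42, 24, 14, 49, 23, 22, 12, 16, 46, 37, 7]
Tree (level-order array): [39, 11, 42, 9, 25, None, 49, 7, None, 24, 37, 46, None, None, None, 14, None, None, None, None, None, 12, 23, None, None, 22, None, 16]
In a BST, the LCA of p=25, q=42 is the first node v on the
root-to-leaf path with p <= v <= q (go left if both < v, right if both > v).
Walk from root:
  at 39: 25 <= 39 <= 42, this is the LCA
LCA = 39


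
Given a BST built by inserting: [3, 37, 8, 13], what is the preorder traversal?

Tree insertion order: [3, 37, 8, 13]
Tree (level-order array): [3, None, 37, 8, None, None, 13]
Preorder traversal: [3, 37, 8, 13]


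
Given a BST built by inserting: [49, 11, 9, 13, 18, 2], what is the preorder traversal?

Tree insertion order: [49, 11, 9, 13, 18, 2]
Tree (level-order array): [49, 11, None, 9, 13, 2, None, None, 18]
Preorder traversal: [49, 11, 9, 2, 13, 18]


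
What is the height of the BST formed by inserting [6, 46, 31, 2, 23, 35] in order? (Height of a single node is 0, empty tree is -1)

Insertion order: [6, 46, 31, 2, 23, 35]
Tree (level-order array): [6, 2, 46, None, None, 31, None, 23, 35]
Compute height bottom-up (empty subtree = -1):
  height(2) = 1 + max(-1, -1) = 0
  height(23) = 1 + max(-1, -1) = 0
  height(35) = 1 + max(-1, -1) = 0
  height(31) = 1 + max(0, 0) = 1
  height(46) = 1 + max(1, -1) = 2
  height(6) = 1 + max(0, 2) = 3
Height = 3


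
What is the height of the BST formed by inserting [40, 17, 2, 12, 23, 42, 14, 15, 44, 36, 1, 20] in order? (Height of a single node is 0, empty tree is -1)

Insertion order: [40, 17, 2, 12, 23, 42, 14, 15, 44, 36, 1, 20]
Tree (level-order array): [40, 17, 42, 2, 23, None, 44, 1, 12, 20, 36, None, None, None, None, None, 14, None, None, None, None, None, 15]
Compute height bottom-up (empty subtree = -1):
  height(1) = 1 + max(-1, -1) = 0
  height(15) = 1 + max(-1, -1) = 0
  height(14) = 1 + max(-1, 0) = 1
  height(12) = 1 + max(-1, 1) = 2
  height(2) = 1 + max(0, 2) = 3
  height(20) = 1 + max(-1, -1) = 0
  height(36) = 1 + max(-1, -1) = 0
  height(23) = 1 + max(0, 0) = 1
  height(17) = 1 + max(3, 1) = 4
  height(44) = 1 + max(-1, -1) = 0
  height(42) = 1 + max(-1, 0) = 1
  height(40) = 1 + max(4, 1) = 5
Height = 5


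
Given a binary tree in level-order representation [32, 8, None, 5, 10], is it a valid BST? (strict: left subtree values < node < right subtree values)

Level-order array: [32, 8, None, 5, 10]
Validate using subtree bounds (lo, hi): at each node, require lo < value < hi,
then recurse left with hi=value and right with lo=value.
Preorder trace (stopping at first violation):
  at node 32 with bounds (-inf, +inf): OK
  at node 8 with bounds (-inf, 32): OK
  at node 5 with bounds (-inf, 8): OK
  at node 10 with bounds (8, 32): OK
No violation found at any node.
Result: Valid BST


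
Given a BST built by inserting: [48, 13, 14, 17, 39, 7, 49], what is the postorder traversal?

Tree insertion order: [48, 13, 14, 17, 39, 7, 49]
Tree (level-order array): [48, 13, 49, 7, 14, None, None, None, None, None, 17, None, 39]
Postorder traversal: [7, 39, 17, 14, 13, 49, 48]


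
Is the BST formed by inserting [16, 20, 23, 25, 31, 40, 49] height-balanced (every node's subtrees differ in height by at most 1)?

Tree (level-order array): [16, None, 20, None, 23, None, 25, None, 31, None, 40, None, 49]
Definition: a tree is height-balanced if, at every node, |h(left) - h(right)| <= 1 (empty subtree has height -1).
Bottom-up per-node check:
  node 49: h_left=-1, h_right=-1, diff=0 [OK], height=0
  node 40: h_left=-1, h_right=0, diff=1 [OK], height=1
  node 31: h_left=-1, h_right=1, diff=2 [FAIL (|-1-1|=2 > 1)], height=2
  node 25: h_left=-1, h_right=2, diff=3 [FAIL (|-1-2|=3 > 1)], height=3
  node 23: h_left=-1, h_right=3, diff=4 [FAIL (|-1-3|=4 > 1)], height=4
  node 20: h_left=-1, h_right=4, diff=5 [FAIL (|-1-4|=5 > 1)], height=5
  node 16: h_left=-1, h_right=5, diff=6 [FAIL (|-1-5|=6 > 1)], height=6
Node 31 violates the condition: |-1 - 1| = 2 > 1.
Result: Not balanced


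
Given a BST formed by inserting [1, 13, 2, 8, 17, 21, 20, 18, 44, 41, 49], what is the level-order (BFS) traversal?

Tree insertion order: [1, 13, 2, 8, 17, 21, 20, 18, 44, 41, 49]
Tree (level-order array): [1, None, 13, 2, 17, None, 8, None, 21, None, None, 20, 44, 18, None, 41, 49]
BFS from the root, enqueuing left then right child of each popped node:
  queue [1] -> pop 1, enqueue [13], visited so far: [1]
  queue [13] -> pop 13, enqueue [2, 17], visited so far: [1, 13]
  queue [2, 17] -> pop 2, enqueue [8], visited so far: [1, 13, 2]
  queue [17, 8] -> pop 17, enqueue [21], visited so far: [1, 13, 2, 17]
  queue [8, 21] -> pop 8, enqueue [none], visited so far: [1, 13, 2, 17, 8]
  queue [21] -> pop 21, enqueue [20, 44], visited so far: [1, 13, 2, 17, 8, 21]
  queue [20, 44] -> pop 20, enqueue [18], visited so far: [1, 13, 2, 17, 8, 21, 20]
  queue [44, 18] -> pop 44, enqueue [41, 49], visited so far: [1, 13, 2, 17, 8, 21, 20, 44]
  queue [18, 41, 49] -> pop 18, enqueue [none], visited so far: [1, 13, 2, 17, 8, 21, 20, 44, 18]
  queue [41, 49] -> pop 41, enqueue [none], visited so far: [1, 13, 2, 17, 8, 21, 20, 44, 18, 41]
  queue [49] -> pop 49, enqueue [none], visited so far: [1, 13, 2, 17, 8, 21, 20, 44, 18, 41, 49]
Result: [1, 13, 2, 17, 8, 21, 20, 44, 18, 41, 49]


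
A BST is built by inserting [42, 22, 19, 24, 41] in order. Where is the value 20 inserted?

Starting tree (level order): [42, 22, None, 19, 24, None, None, None, 41]
Insertion path: 42 -> 22 -> 19
Result: insert 20 as right child of 19
Final tree (level order): [42, 22, None, 19, 24, None, 20, None, 41]


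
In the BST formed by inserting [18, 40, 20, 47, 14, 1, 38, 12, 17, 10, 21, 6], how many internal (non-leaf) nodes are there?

Tree built from: [18, 40, 20, 47, 14, 1, 38, 12, 17, 10, 21, 6]
Tree (level-order array): [18, 14, 40, 1, 17, 20, 47, None, 12, None, None, None, 38, None, None, 10, None, 21, None, 6]
Rule: An internal node has at least one child.
Per-node child counts:
  node 18: 2 child(ren)
  node 14: 2 child(ren)
  node 1: 1 child(ren)
  node 12: 1 child(ren)
  node 10: 1 child(ren)
  node 6: 0 child(ren)
  node 17: 0 child(ren)
  node 40: 2 child(ren)
  node 20: 1 child(ren)
  node 38: 1 child(ren)
  node 21: 0 child(ren)
  node 47: 0 child(ren)
Matching nodes: [18, 14, 1, 12, 10, 40, 20, 38]
Count of internal (non-leaf) nodes: 8


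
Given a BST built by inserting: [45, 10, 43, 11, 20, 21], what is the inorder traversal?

Tree insertion order: [45, 10, 43, 11, 20, 21]
Tree (level-order array): [45, 10, None, None, 43, 11, None, None, 20, None, 21]
Inorder traversal: [10, 11, 20, 21, 43, 45]


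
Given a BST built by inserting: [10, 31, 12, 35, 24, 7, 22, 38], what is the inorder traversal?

Tree insertion order: [10, 31, 12, 35, 24, 7, 22, 38]
Tree (level-order array): [10, 7, 31, None, None, 12, 35, None, 24, None, 38, 22]
Inorder traversal: [7, 10, 12, 22, 24, 31, 35, 38]


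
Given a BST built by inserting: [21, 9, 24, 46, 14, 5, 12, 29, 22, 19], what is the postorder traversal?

Tree insertion order: [21, 9, 24, 46, 14, 5, 12, 29, 22, 19]
Tree (level-order array): [21, 9, 24, 5, 14, 22, 46, None, None, 12, 19, None, None, 29]
Postorder traversal: [5, 12, 19, 14, 9, 22, 29, 46, 24, 21]


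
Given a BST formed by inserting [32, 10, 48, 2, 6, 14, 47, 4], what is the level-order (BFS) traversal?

Tree insertion order: [32, 10, 48, 2, 6, 14, 47, 4]
Tree (level-order array): [32, 10, 48, 2, 14, 47, None, None, 6, None, None, None, None, 4]
BFS from the root, enqueuing left then right child of each popped node:
  queue [32] -> pop 32, enqueue [10, 48], visited so far: [32]
  queue [10, 48] -> pop 10, enqueue [2, 14], visited so far: [32, 10]
  queue [48, 2, 14] -> pop 48, enqueue [47], visited so far: [32, 10, 48]
  queue [2, 14, 47] -> pop 2, enqueue [6], visited so far: [32, 10, 48, 2]
  queue [14, 47, 6] -> pop 14, enqueue [none], visited so far: [32, 10, 48, 2, 14]
  queue [47, 6] -> pop 47, enqueue [none], visited so far: [32, 10, 48, 2, 14, 47]
  queue [6] -> pop 6, enqueue [4], visited so far: [32, 10, 48, 2, 14, 47, 6]
  queue [4] -> pop 4, enqueue [none], visited so far: [32, 10, 48, 2, 14, 47, 6, 4]
Result: [32, 10, 48, 2, 14, 47, 6, 4]


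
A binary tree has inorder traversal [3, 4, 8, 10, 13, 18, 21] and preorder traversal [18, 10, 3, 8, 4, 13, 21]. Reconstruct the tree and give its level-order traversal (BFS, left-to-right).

Inorder:  [3, 4, 8, 10, 13, 18, 21]
Preorder: [18, 10, 3, 8, 4, 13, 21]
Algorithm: preorder visits root first, so consume preorder in order;
for each root, split the current inorder slice at that value into
left-subtree inorder and right-subtree inorder, then recurse.
Recursive splits:
  root=18; inorder splits into left=[3, 4, 8, 10, 13], right=[21]
  root=10; inorder splits into left=[3, 4, 8], right=[13]
  root=3; inorder splits into left=[], right=[4, 8]
  root=8; inorder splits into left=[4], right=[]
  root=4; inorder splits into left=[], right=[]
  root=13; inorder splits into left=[], right=[]
  root=21; inorder splits into left=[], right=[]
Reconstructed level-order: [18, 10, 21, 3, 13, 8, 4]


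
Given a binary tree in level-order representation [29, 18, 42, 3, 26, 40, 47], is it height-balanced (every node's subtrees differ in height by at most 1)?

Tree (level-order array): [29, 18, 42, 3, 26, 40, 47]
Definition: a tree is height-balanced if, at every node, |h(left) - h(right)| <= 1 (empty subtree has height -1).
Bottom-up per-node check:
  node 3: h_left=-1, h_right=-1, diff=0 [OK], height=0
  node 26: h_left=-1, h_right=-1, diff=0 [OK], height=0
  node 18: h_left=0, h_right=0, diff=0 [OK], height=1
  node 40: h_left=-1, h_right=-1, diff=0 [OK], height=0
  node 47: h_left=-1, h_right=-1, diff=0 [OK], height=0
  node 42: h_left=0, h_right=0, diff=0 [OK], height=1
  node 29: h_left=1, h_right=1, diff=0 [OK], height=2
All nodes satisfy the balance condition.
Result: Balanced


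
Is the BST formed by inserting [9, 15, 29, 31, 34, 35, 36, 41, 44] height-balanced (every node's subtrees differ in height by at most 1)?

Tree (level-order array): [9, None, 15, None, 29, None, 31, None, 34, None, 35, None, 36, None, 41, None, 44]
Definition: a tree is height-balanced if, at every node, |h(left) - h(right)| <= 1 (empty subtree has height -1).
Bottom-up per-node check:
  node 44: h_left=-1, h_right=-1, diff=0 [OK], height=0
  node 41: h_left=-1, h_right=0, diff=1 [OK], height=1
  node 36: h_left=-1, h_right=1, diff=2 [FAIL (|-1-1|=2 > 1)], height=2
  node 35: h_left=-1, h_right=2, diff=3 [FAIL (|-1-2|=3 > 1)], height=3
  node 34: h_left=-1, h_right=3, diff=4 [FAIL (|-1-3|=4 > 1)], height=4
  node 31: h_left=-1, h_right=4, diff=5 [FAIL (|-1-4|=5 > 1)], height=5
  node 29: h_left=-1, h_right=5, diff=6 [FAIL (|-1-5|=6 > 1)], height=6
  node 15: h_left=-1, h_right=6, diff=7 [FAIL (|-1-6|=7 > 1)], height=7
  node 9: h_left=-1, h_right=7, diff=8 [FAIL (|-1-7|=8 > 1)], height=8
Node 36 violates the condition: |-1 - 1| = 2 > 1.
Result: Not balanced


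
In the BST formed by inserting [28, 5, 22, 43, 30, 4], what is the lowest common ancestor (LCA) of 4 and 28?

Tree insertion order: [28, 5, 22, 43, 30, 4]
Tree (level-order array): [28, 5, 43, 4, 22, 30]
In a BST, the LCA of p=4, q=28 is the first node v on the
root-to-leaf path with p <= v <= q (go left if both < v, right if both > v).
Walk from root:
  at 28: 4 <= 28 <= 28, this is the LCA
LCA = 28


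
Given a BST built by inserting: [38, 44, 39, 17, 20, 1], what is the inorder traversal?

Tree insertion order: [38, 44, 39, 17, 20, 1]
Tree (level-order array): [38, 17, 44, 1, 20, 39]
Inorder traversal: [1, 17, 20, 38, 39, 44]


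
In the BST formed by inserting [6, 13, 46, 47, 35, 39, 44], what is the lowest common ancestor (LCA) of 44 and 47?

Tree insertion order: [6, 13, 46, 47, 35, 39, 44]
Tree (level-order array): [6, None, 13, None, 46, 35, 47, None, 39, None, None, None, 44]
In a BST, the LCA of p=44, q=47 is the first node v on the
root-to-leaf path with p <= v <= q (go left if both < v, right if both > v).
Walk from root:
  at 6: both 44 and 47 > 6, go right
  at 13: both 44 and 47 > 13, go right
  at 46: 44 <= 46 <= 47, this is the LCA
LCA = 46


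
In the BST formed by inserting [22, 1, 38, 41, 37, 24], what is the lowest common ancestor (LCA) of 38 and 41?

Tree insertion order: [22, 1, 38, 41, 37, 24]
Tree (level-order array): [22, 1, 38, None, None, 37, 41, 24]
In a BST, the LCA of p=38, q=41 is the first node v on the
root-to-leaf path with p <= v <= q (go left if both < v, right if both > v).
Walk from root:
  at 22: both 38 and 41 > 22, go right
  at 38: 38 <= 38 <= 41, this is the LCA
LCA = 38


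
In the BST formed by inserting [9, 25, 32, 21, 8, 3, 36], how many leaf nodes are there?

Tree built from: [9, 25, 32, 21, 8, 3, 36]
Tree (level-order array): [9, 8, 25, 3, None, 21, 32, None, None, None, None, None, 36]
Rule: A leaf has 0 children.
Per-node child counts:
  node 9: 2 child(ren)
  node 8: 1 child(ren)
  node 3: 0 child(ren)
  node 25: 2 child(ren)
  node 21: 0 child(ren)
  node 32: 1 child(ren)
  node 36: 0 child(ren)
Matching nodes: [3, 21, 36]
Count of leaf nodes: 3


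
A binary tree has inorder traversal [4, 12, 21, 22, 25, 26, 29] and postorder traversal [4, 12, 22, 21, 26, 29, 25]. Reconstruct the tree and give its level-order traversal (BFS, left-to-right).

Inorder:   [4, 12, 21, 22, 25, 26, 29]
Postorder: [4, 12, 22, 21, 26, 29, 25]
Algorithm: postorder visits root last, so walk postorder right-to-left;
each value is the root of the current inorder slice — split it at that
value, recurse on the right subtree first, then the left.
Recursive splits:
  root=25; inorder splits into left=[4, 12, 21, 22], right=[26, 29]
  root=29; inorder splits into left=[26], right=[]
  root=26; inorder splits into left=[], right=[]
  root=21; inorder splits into left=[4, 12], right=[22]
  root=22; inorder splits into left=[], right=[]
  root=12; inorder splits into left=[4], right=[]
  root=4; inorder splits into left=[], right=[]
Reconstructed level-order: [25, 21, 29, 12, 22, 26, 4]


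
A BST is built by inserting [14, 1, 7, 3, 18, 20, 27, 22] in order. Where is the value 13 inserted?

Starting tree (level order): [14, 1, 18, None, 7, None, 20, 3, None, None, 27, None, None, 22]
Insertion path: 14 -> 1 -> 7
Result: insert 13 as right child of 7
Final tree (level order): [14, 1, 18, None, 7, None, 20, 3, 13, None, 27, None, None, None, None, 22]


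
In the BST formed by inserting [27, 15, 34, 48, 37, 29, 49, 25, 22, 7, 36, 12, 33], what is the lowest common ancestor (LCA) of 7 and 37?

Tree insertion order: [27, 15, 34, 48, 37, 29, 49, 25, 22, 7, 36, 12, 33]
Tree (level-order array): [27, 15, 34, 7, 25, 29, 48, None, 12, 22, None, None, 33, 37, 49, None, None, None, None, None, None, 36]
In a BST, the LCA of p=7, q=37 is the first node v on the
root-to-leaf path with p <= v <= q (go left if both < v, right if both > v).
Walk from root:
  at 27: 7 <= 27 <= 37, this is the LCA
LCA = 27


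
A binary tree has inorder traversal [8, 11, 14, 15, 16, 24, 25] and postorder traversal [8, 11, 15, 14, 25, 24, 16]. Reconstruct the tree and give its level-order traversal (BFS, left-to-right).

Inorder:   [8, 11, 14, 15, 16, 24, 25]
Postorder: [8, 11, 15, 14, 25, 24, 16]
Algorithm: postorder visits root last, so walk postorder right-to-left;
each value is the root of the current inorder slice — split it at that
value, recurse on the right subtree first, then the left.
Recursive splits:
  root=16; inorder splits into left=[8, 11, 14, 15], right=[24, 25]
  root=24; inorder splits into left=[], right=[25]
  root=25; inorder splits into left=[], right=[]
  root=14; inorder splits into left=[8, 11], right=[15]
  root=15; inorder splits into left=[], right=[]
  root=11; inorder splits into left=[8], right=[]
  root=8; inorder splits into left=[], right=[]
Reconstructed level-order: [16, 14, 24, 11, 15, 25, 8]


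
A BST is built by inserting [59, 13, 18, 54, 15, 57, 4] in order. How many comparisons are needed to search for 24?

Search path for 24: 59 -> 13 -> 18 -> 54
Found: False
Comparisons: 4


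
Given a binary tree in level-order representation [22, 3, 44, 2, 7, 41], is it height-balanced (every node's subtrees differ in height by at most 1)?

Tree (level-order array): [22, 3, 44, 2, 7, 41]
Definition: a tree is height-balanced if, at every node, |h(left) - h(right)| <= 1 (empty subtree has height -1).
Bottom-up per-node check:
  node 2: h_left=-1, h_right=-1, diff=0 [OK], height=0
  node 7: h_left=-1, h_right=-1, diff=0 [OK], height=0
  node 3: h_left=0, h_right=0, diff=0 [OK], height=1
  node 41: h_left=-1, h_right=-1, diff=0 [OK], height=0
  node 44: h_left=0, h_right=-1, diff=1 [OK], height=1
  node 22: h_left=1, h_right=1, diff=0 [OK], height=2
All nodes satisfy the balance condition.
Result: Balanced
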